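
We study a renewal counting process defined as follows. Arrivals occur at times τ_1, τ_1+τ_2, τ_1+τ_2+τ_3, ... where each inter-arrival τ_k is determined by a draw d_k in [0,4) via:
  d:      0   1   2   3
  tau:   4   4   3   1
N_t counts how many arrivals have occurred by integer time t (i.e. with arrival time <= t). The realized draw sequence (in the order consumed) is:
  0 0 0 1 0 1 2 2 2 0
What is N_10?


draw d_1=0: τ_1=4, arrival time A_1=4
draw d_2=0: τ_2=4, arrival time A_2=8
draw d_3=0: τ_3=4, arrival time A_3=12
draw d_4=1: τ_4=4, arrival time A_4=16
draw d_5=0: τ_5=4, arrival time A_5=20
draw d_6=1: τ_6=4, arrival time A_6=24
draw d_7=2: τ_7=3, arrival time A_7=27
draw d_8=2: τ_8=3, arrival time A_8=30
draw d_9=2: τ_9=3, arrival time A_9=33
draw d_10=0: τ_10=4, arrival time A_10=37
N_t over t=0..10: 0:0 1:0 2:0 3:0 4:1 5:1 6:1 7:1 8:2 9:2 10:2

2


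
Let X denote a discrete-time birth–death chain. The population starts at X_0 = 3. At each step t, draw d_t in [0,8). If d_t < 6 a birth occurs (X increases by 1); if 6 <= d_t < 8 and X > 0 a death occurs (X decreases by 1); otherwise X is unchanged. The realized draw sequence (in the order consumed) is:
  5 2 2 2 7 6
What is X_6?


5

t=0: X=3, d=5 → birth, X_1=4
t=1: X=4, d=2 → birth, X_2=5
t=2: X=5, d=2 → birth, X_3=6
t=3: X=6, d=2 → birth, X_4=7
t=4: X=7, d=7 → death, X_5=6
t=5: X=6, d=6 → death, X_6=5


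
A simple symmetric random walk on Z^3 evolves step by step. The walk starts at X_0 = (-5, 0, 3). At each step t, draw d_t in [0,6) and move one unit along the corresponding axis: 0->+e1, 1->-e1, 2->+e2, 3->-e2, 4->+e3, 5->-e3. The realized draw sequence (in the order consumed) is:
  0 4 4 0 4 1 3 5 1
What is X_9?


(-5, -1, 5)

t=0: X=(-5, 0, 3), d=0 → +e1, X_1=(-4, 0, 3)
t=1: X=(-4, 0, 3), d=4 → +e3, X_2=(-4, 0, 4)
t=2: X=(-4, 0, 4), d=4 → +e3, X_3=(-4, 0, 5)
t=3: X=(-4, 0, 5), d=0 → +e1, X_4=(-3, 0, 5)
t=4: X=(-3, 0, 5), d=4 → +e3, X_5=(-3, 0, 6)
t=5: X=(-3, 0, 6), d=1 → -e1, X_6=(-4, 0, 6)
t=6: X=(-4, 0, 6), d=3 → -e2, X_7=(-4, -1, 6)
t=7: X=(-4, -1, 6), d=5 → -e3, X_8=(-4, -1, 5)
t=8: X=(-4, -1, 5), d=1 → -e1, X_9=(-5, -1, 5)


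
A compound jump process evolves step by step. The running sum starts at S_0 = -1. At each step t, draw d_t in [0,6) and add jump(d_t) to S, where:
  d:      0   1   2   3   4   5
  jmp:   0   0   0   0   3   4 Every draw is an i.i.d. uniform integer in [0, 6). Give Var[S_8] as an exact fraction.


Outcome values over d=0..5: [0, 0, 0, 0, 3, 4]
Σy = 7, Σy² = 25, M = 6
μ = 7/6 = 7/6,  σ² = 25/6 − (7/6)² = 101/36
Independent increments: Var[S_8] = 8·σ² = 8·(101/36) = 202/9

202/9


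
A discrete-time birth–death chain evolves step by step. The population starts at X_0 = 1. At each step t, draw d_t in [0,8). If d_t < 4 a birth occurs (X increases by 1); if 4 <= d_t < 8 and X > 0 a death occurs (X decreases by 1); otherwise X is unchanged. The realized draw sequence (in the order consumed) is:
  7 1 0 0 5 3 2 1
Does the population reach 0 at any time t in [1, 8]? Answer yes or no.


yes

t=0: X=1, d=7 → death, X_1=0
t=1: X=0, d=1 → birth, X_2=1
t=2: X=1, d=0 → birth, X_3=2
t=3: X=2, d=0 → birth, X_4=3
t=4: X=3, d=5 → death, X_5=2
t=5: X=2, d=3 → birth, X_6=3
t=6: X=3, d=2 → birth, X_7=4
t=7: X=4, d=1 → birth, X_8=5


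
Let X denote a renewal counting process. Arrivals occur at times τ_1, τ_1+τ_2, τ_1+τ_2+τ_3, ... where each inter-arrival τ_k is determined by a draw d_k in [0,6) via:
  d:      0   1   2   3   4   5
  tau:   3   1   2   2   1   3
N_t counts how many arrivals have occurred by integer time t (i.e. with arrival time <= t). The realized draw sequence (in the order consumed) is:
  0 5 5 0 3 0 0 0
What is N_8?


2

draw d_1=0: τ_1=3, arrival time A_1=3
draw d_2=5: τ_2=3, arrival time A_2=6
draw d_3=5: τ_3=3, arrival time A_3=9
draw d_4=0: τ_4=3, arrival time A_4=12
draw d_5=3: τ_5=2, arrival time A_5=14
draw d_6=0: τ_6=3, arrival time A_6=17
draw d_7=0: τ_7=3, arrival time A_7=20
draw d_8=0: τ_8=3, arrival time A_8=23
N_t over t=0..8: 0:0 1:0 2:0 3:1 4:1 5:1 6:2 7:2 8:2


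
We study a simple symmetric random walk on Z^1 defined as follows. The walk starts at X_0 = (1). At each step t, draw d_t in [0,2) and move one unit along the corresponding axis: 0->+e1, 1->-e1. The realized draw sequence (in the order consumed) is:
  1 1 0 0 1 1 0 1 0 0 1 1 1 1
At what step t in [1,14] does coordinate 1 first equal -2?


13

t=0: X=(1), d=1 → -e1, X_1=(0)
t=1: X=(0), d=1 → -e1, X_2=(-1)
t=2: X=(-1), d=0 → +e1, X_3=(0)
t=3: X=(0), d=0 → +e1, X_4=(1)
t=4: X=(1), d=1 → -e1, X_5=(0)
t=5: X=(0), d=1 → -e1, X_6=(-1)
t=6: X=(-1), d=0 → +e1, X_7=(0)
t=7: X=(0), d=1 → -e1, X_8=(-1)
t=8: X=(-1), d=0 → +e1, X_9=(0)
t=9: X=(0), d=0 → +e1, X_10=(1)
t=10: X=(1), d=1 → -e1, X_11=(0)
t=11: X=(0), d=1 → -e1, X_12=(-1)
t=12: X=(-1), d=1 → -e1, X_13=(-2)
t=13: X=(-2), d=1 → -e1, X_14=(-3)


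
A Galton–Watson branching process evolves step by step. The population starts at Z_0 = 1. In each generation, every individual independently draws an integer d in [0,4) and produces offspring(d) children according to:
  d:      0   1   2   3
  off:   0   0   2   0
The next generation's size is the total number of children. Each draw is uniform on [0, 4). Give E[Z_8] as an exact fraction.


1/256

Outcome values over d=0..3: [0, 0, 2, 0]
Σy = 2, Σy² = 4, M = 4
μ = 2/4 = 1/2,  σ² = 4/4 − (1/2)² = 3/4
E[Z_0] = 1
E[Z_1] = 1/2·E[Z_0] = 1/2
E[Z_2] = 1/2·E[Z_1] = 1/4
E[Z_3] = 1/2·E[Z_2] = 1/8
E[Z_4] = 1/2·E[Z_3] = 1/16
E[Z_5] = 1/2·E[Z_4] = 1/32
E[Z_6] = 1/2·E[Z_5] = 1/64
E[Z_7] = 1/2·E[Z_6] = 1/128
E[Z_8] = 1/2·E[Z_7] = 1/256


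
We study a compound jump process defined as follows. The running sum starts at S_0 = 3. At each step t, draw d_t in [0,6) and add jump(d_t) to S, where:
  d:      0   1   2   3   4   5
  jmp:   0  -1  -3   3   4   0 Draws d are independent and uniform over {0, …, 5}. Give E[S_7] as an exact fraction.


Outcome values over d=0..5: [0, -1, -3, 3, 4, 0]
Σy = 3, Σy² = 35, M = 6
μ = 3/6 = 1/2,  σ² = 35/6 − (1/2)² = 67/12
E[S_7] = 3 + 7·(1/2) = 13/2

13/2


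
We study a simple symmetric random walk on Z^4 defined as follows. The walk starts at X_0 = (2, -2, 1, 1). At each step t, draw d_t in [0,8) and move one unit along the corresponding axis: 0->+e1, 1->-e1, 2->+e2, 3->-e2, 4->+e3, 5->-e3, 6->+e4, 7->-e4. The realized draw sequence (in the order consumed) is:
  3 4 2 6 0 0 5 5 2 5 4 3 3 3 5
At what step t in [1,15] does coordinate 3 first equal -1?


t=0: X=(2, -2, 1, 1), d=3 → -e2, X_1=(2, -3, 1, 1)
t=1: X=(2, -3, 1, 1), d=4 → +e3, X_2=(2, -3, 2, 1)
t=2: X=(2, -3, 2, 1), d=2 → +e2, X_3=(2, -2, 2, 1)
t=3: X=(2, -2, 2, 1), d=6 → +e4, X_4=(2, -2, 2, 2)
t=4: X=(2, -2, 2, 2), d=0 → +e1, X_5=(3, -2, 2, 2)
t=5: X=(3, -2, 2, 2), d=0 → +e1, X_6=(4, -2, 2, 2)
t=6: X=(4, -2, 2, 2), d=5 → -e3, X_7=(4, -2, 1, 2)
t=7: X=(4, -2, 1, 2), d=5 → -e3, X_8=(4, -2, 0, 2)
t=8: X=(4, -2, 0, 2), d=2 → +e2, X_9=(4, -1, 0, 2)
t=9: X=(4, -1, 0, 2), d=5 → -e3, X_10=(4, -1, -1, 2)
t=10: X=(4, -1, -1, 2), d=4 → +e3, X_11=(4, -1, 0, 2)
t=11: X=(4, -1, 0, 2), d=3 → -e2, X_12=(4, -2, 0, 2)
t=12: X=(4, -2, 0, 2), d=3 → -e2, X_13=(4, -3, 0, 2)
t=13: X=(4, -3, 0, 2), d=3 → -e2, X_14=(4, -4, 0, 2)
t=14: X=(4, -4, 0, 2), d=5 → -e3, X_15=(4, -4, -1, 2)

10


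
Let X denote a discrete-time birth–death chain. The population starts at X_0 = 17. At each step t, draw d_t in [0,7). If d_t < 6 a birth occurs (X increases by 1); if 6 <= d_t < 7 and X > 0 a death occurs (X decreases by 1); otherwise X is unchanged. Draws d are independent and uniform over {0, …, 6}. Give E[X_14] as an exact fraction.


27

X can drop by at most 1 per step and X_0 = 17 > T = 14, so X_t >= 17 − t >= 3 > 0 for every t <= 14: the floor at 0 (the 'and X > 0' condition) never binds. Hence X_14 = X_0 + Σ_{t<14} Y_t with i.i.d. increments Y_t = y(d_t) ∈ {+1, −1, 0}.
Outcome values over d=0..6: [1, 1, 1, 1, 1, 1, -1]
Σy = 5, Σy² = 7, M = 7
μ = 5/7 = 5/7,  σ² = 7/7 − (5/7)² = 24/49
E[X_14] = 17 + 14·(5/7) = 27


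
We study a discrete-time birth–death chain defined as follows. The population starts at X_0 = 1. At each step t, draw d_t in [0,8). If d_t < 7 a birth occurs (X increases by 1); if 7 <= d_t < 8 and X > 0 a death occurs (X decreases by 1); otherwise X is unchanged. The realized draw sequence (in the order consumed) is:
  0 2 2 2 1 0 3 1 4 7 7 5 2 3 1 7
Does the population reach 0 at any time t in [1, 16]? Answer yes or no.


no

t=0: X=1, d=0 → birth, X_1=2
t=1: X=2, d=2 → birth, X_2=3
t=2: X=3, d=2 → birth, X_3=4
t=3: X=4, d=2 → birth, X_4=5
t=4: X=5, d=1 → birth, X_5=6
t=5: X=6, d=0 → birth, X_6=7
t=6: X=7, d=3 → birth, X_7=8
t=7: X=8, d=1 → birth, X_8=9
t=8: X=9, d=4 → birth, X_9=10
t=9: X=10, d=7 → death, X_10=9
t=10: X=9, d=7 → death, X_11=8
t=11: X=8, d=5 → birth, X_12=9
t=12: X=9, d=2 → birth, X_13=10
t=13: X=10, d=3 → birth, X_14=11
t=14: X=11, d=1 → birth, X_15=12
t=15: X=12, d=7 → death, X_16=11


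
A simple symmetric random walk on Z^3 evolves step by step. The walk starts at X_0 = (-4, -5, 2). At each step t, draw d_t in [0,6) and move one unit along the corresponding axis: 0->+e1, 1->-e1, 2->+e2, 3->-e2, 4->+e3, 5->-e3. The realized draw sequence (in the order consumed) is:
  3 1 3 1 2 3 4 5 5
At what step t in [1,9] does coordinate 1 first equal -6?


4

t=0: X=(-4, -5, 2), d=3 → -e2, X_1=(-4, -6, 2)
t=1: X=(-4, -6, 2), d=1 → -e1, X_2=(-5, -6, 2)
t=2: X=(-5, -6, 2), d=3 → -e2, X_3=(-5, -7, 2)
t=3: X=(-5, -7, 2), d=1 → -e1, X_4=(-6, -7, 2)
t=4: X=(-6, -7, 2), d=2 → +e2, X_5=(-6, -6, 2)
t=5: X=(-6, -6, 2), d=3 → -e2, X_6=(-6, -7, 2)
t=6: X=(-6, -7, 2), d=4 → +e3, X_7=(-6, -7, 3)
t=7: X=(-6, -7, 3), d=5 → -e3, X_8=(-6, -7, 2)
t=8: X=(-6, -7, 2), d=5 → -e3, X_9=(-6, -7, 1)


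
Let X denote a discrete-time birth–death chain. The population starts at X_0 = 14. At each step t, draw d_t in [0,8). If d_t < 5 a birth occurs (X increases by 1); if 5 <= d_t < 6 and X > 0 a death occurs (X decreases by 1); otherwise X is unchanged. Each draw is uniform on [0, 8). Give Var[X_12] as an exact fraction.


6

X can drop by at most 1 per step and X_0 = 14 > T = 12, so X_t >= 14 − t >= 2 > 0 for every t <= 12: the floor at 0 (the 'and X > 0' condition) never binds. Hence X_12 = X_0 + Σ_{t<12} Y_t with i.i.d. increments Y_t = y(d_t) ∈ {+1, −1, 0}.
Outcome values over d=0..7: [1, 1, 1, 1, 1, -1, 0, 0]
Σy = 4, Σy² = 6, M = 8
μ = 4/8 = 1/2,  σ² = 6/8 − (1/2)² = 1/2
Independent increments: Var[X_12] = 12·σ² = 12·(1/2) = 6


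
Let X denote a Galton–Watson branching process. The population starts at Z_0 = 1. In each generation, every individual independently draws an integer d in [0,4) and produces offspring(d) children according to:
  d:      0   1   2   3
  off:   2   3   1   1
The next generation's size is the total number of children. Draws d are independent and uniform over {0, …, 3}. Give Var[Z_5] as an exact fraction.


138948271/1048576

Outcome values over d=0..3: [2, 3, 1, 1]
Σy = 7, Σy² = 15, M = 4
μ = 7/4 = 7/4,  σ² = 15/4 − (7/4)² = 11/16
V_0 = 0, E_0 = 1
V_1 = 11/16·E_0 + (7/4)²·V_0 = 11/16;  E_1 = 7/4
V_2 = 11/16·E_1 + (7/4)²·V_1 = 847/256;  E_2 = 49/16
V_3 = 11/16·E_2 + (7/4)²·V_2 = 50127/4096;  E_3 = 343/64
V_4 = 11/16·E_3 + (7/4)²·V_3 = 2697695/65536;  E_4 = 2401/256
V_5 = 11/16·E_4 + (7/4)²·V_4 = 138948271/1048576;  E_5 = 16807/1024


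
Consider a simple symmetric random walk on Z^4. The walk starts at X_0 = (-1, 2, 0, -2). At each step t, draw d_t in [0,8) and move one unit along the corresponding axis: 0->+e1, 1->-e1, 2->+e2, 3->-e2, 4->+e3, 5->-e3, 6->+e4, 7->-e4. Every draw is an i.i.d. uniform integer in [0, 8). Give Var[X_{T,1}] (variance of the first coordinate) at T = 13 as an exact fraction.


Outcome values over d=0..7: [1, -1, 0, 0, 0, 0, 0, 0]
Σy = 0, Σy² = 2, M = 8
μ = 0/8 = 0,  σ² = 2/8 − (0)² = 1/4
Independent increments: Var[X_13] = 13·σ² = 13·(1/4) = 13/4

13/4


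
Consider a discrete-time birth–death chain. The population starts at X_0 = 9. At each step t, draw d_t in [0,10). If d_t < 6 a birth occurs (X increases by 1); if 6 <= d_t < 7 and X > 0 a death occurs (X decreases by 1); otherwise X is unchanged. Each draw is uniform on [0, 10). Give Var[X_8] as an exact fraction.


X can drop by at most 1 per step and X_0 = 9 > T = 8, so X_t >= 9 − t >= 1 > 0 for every t <= 8: the floor at 0 (the 'and X > 0' condition) never binds. Hence X_8 = X_0 + Σ_{t<8} Y_t with i.i.d. increments Y_t = y(d_t) ∈ {+1, −1, 0}.
Outcome values over d=0..9: [1, 1, 1, 1, 1, 1, -1, 0, 0, 0]
Σy = 5, Σy² = 7, M = 10
μ = 5/10 = 1/2,  σ² = 7/10 − (1/2)² = 9/20
Independent increments: Var[X_8] = 8·σ² = 8·(9/20) = 18/5

18/5


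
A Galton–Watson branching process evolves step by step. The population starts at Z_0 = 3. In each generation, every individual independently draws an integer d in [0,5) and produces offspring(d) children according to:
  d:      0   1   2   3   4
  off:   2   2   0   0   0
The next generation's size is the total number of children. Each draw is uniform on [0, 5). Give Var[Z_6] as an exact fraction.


Outcome values over d=0..4: [2, 2, 0, 0, 0]
Σy = 4, Σy² = 8, M = 5
μ = 4/5 = 4/5,  σ² = 8/5 − (4/5)² = 24/25
V_0 = 0, E_0 = 3
V_1 = 24/25·E_0 + (4/5)²·V_0 = 72/25;  E_1 = 12/5
V_2 = 24/25·E_1 + (4/5)²·V_1 = 2592/625;  E_2 = 48/25
V_3 = 24/25·E_2 + (4/5)²·V_2 = 70272/15625;  E_3 = 192/125
V_4 = 24/25·E_3 + (4/5)²·V_3 = 1700352/390625;  E_4 = 768/625
V_5 = 24/25·E_4 + (4/5)²·V_4 = 38725632/9765625;  E_5 = 3072/3125
V_6 = 24/25·E_5 + (4/5)²·V_5 = 850010112/244140625;  E_6 = 12288/15625

850010112/244140625


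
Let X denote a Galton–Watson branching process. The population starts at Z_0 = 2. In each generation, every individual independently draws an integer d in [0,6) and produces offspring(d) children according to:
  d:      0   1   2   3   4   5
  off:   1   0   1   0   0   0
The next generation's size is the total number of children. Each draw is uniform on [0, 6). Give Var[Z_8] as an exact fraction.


Outcome values over d=0..5: [1, 0, 1, 0, 0, 0]
Σy = 2, Σy² = 2, M = 6
μ = 2/6 = 1/3,  σ² = 2/6 − (1/3)² = 2/9
V_0 = 0, E_0 = 2
V_1 = 2/9·E_0 + (1/3)²·V_0 = 4/9;  E_1 = 2/3
V_2 = 2/9·E_1 + (1/3)²·V_1 = 16/81;  E_2 = 2/9
V_3 = 2/9·E_2 + (1/3)²·V_2 = 52/729;  E_3 = 2/27
V_4 = 2/9·E_3 + (1/3)²·V_3 = 160/6561;  E_4 = 2/81
V_5 = 2/9·E_4 + (1/3)²·V_4 = 484/59049;  E_5 = 2/243
V_6 = 2/9·E_5 + (1/3)²·V_5 = 1456/531441;  E_6 = 2/729
V_7 = 2/9·E_6 + (1/3)²·V_6 = 4372/4782969;  E_7 = 2/2187
V_8 = 2/9·E_7 + (1/3)²·V_7 = 13120/43046721;  E_8 = 2/6561

13120/43046721


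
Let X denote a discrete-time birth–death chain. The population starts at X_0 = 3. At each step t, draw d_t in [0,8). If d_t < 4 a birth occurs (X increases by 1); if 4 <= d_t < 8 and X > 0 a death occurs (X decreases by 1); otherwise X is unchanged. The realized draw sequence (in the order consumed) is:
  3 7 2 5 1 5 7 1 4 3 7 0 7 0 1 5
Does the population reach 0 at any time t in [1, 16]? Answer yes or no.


no

t=0: X=3, d=3 → birth, X_1=4
t=1: X=4, d=7 → death, X_2=3
t=2: X=3, d=2 → birth, X_3=4
t=3: X=4, d=5 → death, X_4=3
t=4: X=3, d=1 → birth, X_5=4
t=5: X=4, d=5 → death, X_6=3
t=6: X=3, d=7 → death, X_7=2
t=7: X=2, d=1 → birth, X_8=3
t=8: X=3, d=4 → death, X_9=2
t=9: X=2, d=3 → birth, X_10=3
t=10: X=3, d=7 → death, X_11=2
t=11: X=2, d=0 → birth, X_12=3
t=12: X=3, d=7 → death, X_13=2
t=13: X=2, d=0 → birth, X_14=3
t=14: X=3, d=1 → birth, X_15=4
t=15: X=4, d=5 → death, X_16=3


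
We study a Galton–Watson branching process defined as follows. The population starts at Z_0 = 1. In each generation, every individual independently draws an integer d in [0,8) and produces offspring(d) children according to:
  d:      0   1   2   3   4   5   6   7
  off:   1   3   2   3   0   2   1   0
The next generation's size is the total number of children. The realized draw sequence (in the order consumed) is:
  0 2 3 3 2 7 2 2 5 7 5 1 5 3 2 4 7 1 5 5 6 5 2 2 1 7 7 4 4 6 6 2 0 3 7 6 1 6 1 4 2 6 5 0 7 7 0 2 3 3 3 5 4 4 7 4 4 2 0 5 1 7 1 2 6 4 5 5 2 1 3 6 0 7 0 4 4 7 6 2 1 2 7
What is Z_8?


37

gen 0: Z_0=1, draws=[0], offspring=[1], Z_1=1
gen 1: Z_1=1, draws=[2], offspring=[2], Z_2=2
gen 2: Z_2=2, draws=[3, 3], offspring=[3, 3], Z_3=6
gen 3: Z_3=6, draws=[2, 7, 2, 2, 5, 7], offspring=[2, 0, 2, 2, 2, 0], Z_4=8
gen 4: Z_4=8, draws=[5, 1, 5, 3, 2, 4, 7, 1], offspring=[2, 3, 2, 3, 2, 0, 0, 3], Z_5=15
gen 5: Z_5=15, draws=[5, 5, 6, 5, 2, 2, 1, 7, 7, 4, 4, 6, 6, 2, 0], offspring=[2, 2, 1, 2, 2, 2, 3, 0, 0, 0, 0, 1, 1, 2, 1], Z_6=19
gen 6: Z_6=19, draws=[3, 7, 6, 1, 6, 1, 4, 2, 6, 5, 0, 7, 7, 0, 2, 3, 3, 3, 5], offspring=[3, 0, 1, 3, 1, 3, 0, 2, 1, 2, 1, 0, 0, 1, 2, 3, 3, 3, 2], Z_7=31
gen 7: Z_7=31, draws=[4, 4, 7, 4, 4, 2, 0, 5, 1, 7, 1, 2, 6, 4, 5, 5, 2, 1, 3, 6, 0, 7, 0, 4, 4, 7, 6, 2, 1, 2, 7], offspring=[0, 0, 0, 0, 0, 2, 1, 2, 3, 0, 3, 2, 1, 0, 2, 2, 2, 3, 3, 1, 1, 0, 1, 0, 0, 0, 1, 2, 3, 2, 0], Z_8=37


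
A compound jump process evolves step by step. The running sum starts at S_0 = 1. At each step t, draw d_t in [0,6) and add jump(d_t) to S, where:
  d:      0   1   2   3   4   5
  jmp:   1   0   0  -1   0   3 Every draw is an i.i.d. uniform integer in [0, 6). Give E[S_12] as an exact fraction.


7

Outcome values over d=0..5: [1, 0, 0, -1, 0, 3]
Σy = 3, Σy² = 11, M = 6
μ = 3/6 = 1/2,  σ² = 11/6 − (1/2)² = 19/12
E[S_12] = 1 + 12·(1/2) = 7


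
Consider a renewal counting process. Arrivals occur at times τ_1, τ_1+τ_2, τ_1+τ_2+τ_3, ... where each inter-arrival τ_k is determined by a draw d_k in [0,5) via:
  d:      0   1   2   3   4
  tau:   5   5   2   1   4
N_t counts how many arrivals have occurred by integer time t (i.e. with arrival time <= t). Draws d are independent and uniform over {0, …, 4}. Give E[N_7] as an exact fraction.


145311/78125

Inter-arrival values over d=0..4: [5, 5, 2, 1, 4]
Each d has probability 1/5, so the pmf of τ is: f(1) = 1/5, f(2) = 1/5, f(4) = 1/5, f(5) = 2/5
Renewal equation for m(n) = E[N_n]: condition on τ_1 = k (if k <= n, one arrival plus a fresh copy on the remaining n−k steps): m(n) = F(n) + Σ_{k<=n} f(k)·m(n−k), where F(n) = P(τ <= n) and m(0) = 0
m(1) = F(1) = 1/5
m(2) = F(2) + f(1)·m(1) = 2/5 + 1/5·1/5 = 11/25
m(3) = F(3) + f(1)·m(2) + f(2)·m(1) = 2/5 + 1/5·11/25 + 1/5·1/5 = 66/125
m(4) = F(4) + f(1)·m(3) + f(2)·m(2) = 3/5 + 1/5·66/125 + 1/5·11/25 = 496/625
m(5) = F(5) + f(1)·m(4) + f(2)·m(3) + f(4)·m(1) = 1 + 1/5·496/625 + 1/5·66/125 + 1/5·1/5 = 4076/3125
m(6) = F(6) + f(1)·m(5) + f(2)·m(4) + f(4)·m(2) + f(5)·m(1) = 1 + 1/5·4076/3125 + 1/5·496/625 + 1/5·11/25 + 2/5·1/5 = 24806/15625
m(7) = F(7) + f(1)·m(6) + f(2)·m(5) + f(4)·m(3) + f(5)·m(2) = 1 + 1/5·24806/15625 + 1/5·4076/3125 + 1/5·66/125 + 2/5·11/25 = 145311/78125
E[N_7] = m(7) = 145311/78125


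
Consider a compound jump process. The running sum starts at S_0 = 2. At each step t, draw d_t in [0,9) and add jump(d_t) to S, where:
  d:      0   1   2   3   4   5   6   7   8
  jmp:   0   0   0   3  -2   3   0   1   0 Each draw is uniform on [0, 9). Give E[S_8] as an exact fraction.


Outcome values over d=0..8: [0, 0, 0, 3, -2, 3, 0, 1, 0]
Σy = 5, Σy² = 23, M = 9
μ = 5/9 = 5/9,  σ² = 23/9 − (5/9)² = 182/81
E[S_8] = 2 + 8·(5/9) = 58/9

58/9


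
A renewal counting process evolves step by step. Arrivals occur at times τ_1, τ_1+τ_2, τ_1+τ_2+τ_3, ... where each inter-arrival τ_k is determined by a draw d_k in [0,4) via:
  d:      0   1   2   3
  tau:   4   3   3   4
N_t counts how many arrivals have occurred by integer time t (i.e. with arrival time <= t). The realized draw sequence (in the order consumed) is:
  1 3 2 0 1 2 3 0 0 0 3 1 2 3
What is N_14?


4

draw d_1=1: τ_1=3, arrival time A_1=3
draw d_2=3: τ_2=4, arrival time A_2=7
draw d_3=2: τ_3=3, arrival time A_3=10
draw d_4=0: τ_4=4, arrival time A_4=14
draw d_5=1: τ_5=3, arrival time A_5=17
draw d_6=2: τ_6=3, arrival time A_6=20
draw d_7=3: τ_7=4, arrival time A_7=24
draw d_8=0: τ_8=4, arrival time A_8=28
draw d_9=0: τ_9=4, arrival time A_9=32
draw d_10=0: τ_10=4, arrival time A_10=36
draw d_11=3: τ_11=4, arrival time A_11=40
draw d_12=1: τ_12=3, arrival time A_12=43
draw d_13=2: τ_13=3, arrival time A_13=46
draw d_14=3: τ_14=4, arrival time A_14=50
N_t over t=0..14: 0:0 1:0 2:0 3:1 4:1 5:1 6:1 7:2 8:2 9:2 10:3 11:3 12:3 13:3 14:4


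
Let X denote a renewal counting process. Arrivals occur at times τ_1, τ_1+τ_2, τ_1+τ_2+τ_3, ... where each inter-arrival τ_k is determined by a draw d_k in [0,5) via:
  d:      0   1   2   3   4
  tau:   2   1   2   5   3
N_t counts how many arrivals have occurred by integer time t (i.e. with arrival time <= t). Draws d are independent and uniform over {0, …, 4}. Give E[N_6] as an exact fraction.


Inter-arrival values over d=0..4: [2, 1, 2, 5, 3]
Each d has probability 1/5, so the pmf of τ is: f(1) = 1/5, f(2) = 2/5, f(3) = 1/5, f(5) = 1/5
Renewal equation for m(n) = E[N_n]: condition on τ_1 = k (if k <= n, one arrival plus a fresh copy on the remaining n−k steps): m(n) = F(n) + Σ_{k<=n} f(k)·m(n−k), where F(n) = P(τ <= n) and m(0) = 0
m(1) = F(1) = 1/5
m(2) = F(2) + f(1)·m(1) = 3/5 + 1/5·1/5 = 16/25
m(3) = F(3) + f(1)·m(2) + f(2)·m(1) = 4/5 + 1/5·16/25 + 2/5·1/5 = 126/125
m(4) = F(4) + f(1)·m(3) + f(2)·m(2) + f(3)·m(1) = 4/5 + 1/5·126/125 + 2/5·16/25 + 1/5·1/5 = 811/625
m(5) = F(5) + f(1)·m(4) + f(2)·m(3) + f(3)·m(2) = 1 + 1/5·811/625 + 2/5·126/125 + 1/5·16/25 = 5596/3125
m(6) = F(6) + f(1)·m(5) + f(2)·m(4) + f(3)·m(3) + f(5)·m(1) = 1 + 1/5·5596/3125 + 2/5·811/625 + 1/5·126/125 + 1/5·1/5 = 33106/15625
E[N_6] = m(6) = 33106/15625

33106/15625


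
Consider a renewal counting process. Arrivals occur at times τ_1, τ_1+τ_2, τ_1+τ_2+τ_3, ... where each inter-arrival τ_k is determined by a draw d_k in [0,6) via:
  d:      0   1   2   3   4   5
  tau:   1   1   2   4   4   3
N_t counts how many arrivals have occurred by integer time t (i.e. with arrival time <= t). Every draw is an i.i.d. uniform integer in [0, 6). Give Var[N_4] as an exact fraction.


Inter-arrival values over d=0..5: [1, 1, 2, 4, 4, 3]
Each d has probability 1/6, so the pmf of τ is: f(1) = 1/3, f(2) = 1/6, f(3) = 1/6, f(4) = 1/3
Let p_n(j) = P(N_n = j), with p_0 = [1]. Condition on τ_1: p_n(0) = P(τ > n), and for j >= 1, p_n(j) = Σ_{k<=n} f(k)·p_{n−k}(j−1)
p_1 = [2/3, 1/3]  (j = 0..1)
p_2 = [1/2, 7/18, 1/9]  (j = 0..2)
p_3 = [1/3, 4/9, 5/27, 1/27]  (j = 0..3)
p_4 = [0, 23/36, 29/108, 13/162, 1/81]  (j = 0..4)
E[N_4] = Σ j·p_4(j) = 475/324;  E[N_4²] = Σ j²·p_4(j) = 853/324
Var[N_4] = 853/324 − (475/324)² = 50747/104976

50747/104976


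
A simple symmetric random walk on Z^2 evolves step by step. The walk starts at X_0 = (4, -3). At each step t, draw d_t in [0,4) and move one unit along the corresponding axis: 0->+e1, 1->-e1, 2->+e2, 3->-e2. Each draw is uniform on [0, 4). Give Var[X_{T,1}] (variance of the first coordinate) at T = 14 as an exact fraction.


7

Outcome values over d=0..3: [1, -1, 0, 0]
Σy = 0, Σy² = 2, M = 4
μ = 0/4 = 0,  σ² = 2/4 − (0)² = 1/2
Independent increments: Var[X_14] = 14·σ² = 14·(1/2) = 7


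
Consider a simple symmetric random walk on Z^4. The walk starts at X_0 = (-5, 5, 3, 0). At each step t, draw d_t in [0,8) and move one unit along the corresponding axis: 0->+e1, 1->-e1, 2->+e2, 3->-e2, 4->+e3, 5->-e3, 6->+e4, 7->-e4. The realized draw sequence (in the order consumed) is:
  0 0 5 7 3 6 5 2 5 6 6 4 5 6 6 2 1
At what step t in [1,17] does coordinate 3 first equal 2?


3

t=0: X=(-5, 5, 3, 0), d=0 → +e1, X_1=(-4, 5, 3, 0)
t=1: X=(-4, 5, 3, 0), d=0 → +e1, X_2=(-3, 5, 3, 0)
t=2: X=(-3, 5, 3, 0), d=5 → -e3, X_3=(-3, 5, 2, 0)
t=3: X=(-3, 5, 2, 0), d=7 → -e4, X_4=(-3, 5, 2, -1)
t=4: X=(-3, 5, 2, -1), d=3 → -e2, X_5=(-3, 4, 2, -1)
t=5: X=(-3, 4, 2, -1), d=6 → +e4, X_6=(-3, 4, 2, 0)
t=6: X=(-3, 4, 2, 0), d=5 → -e3, X_7=(-3, 4, 1, 0)
t=7: X=(-3, 4, 1, 0), d=2 → +e2, X_8=(-3, 5, 1, 0)
t=8: X=(-3, 5, 1, 0), d=5 → -e3, X_9=(-3, 5, 0, 0)
t=9: X=(-3, 5, 0, 0), d=6 → +e4, X_10=(-3, 5, 0, 1)
t=10: X=(-3, 5, 0, 1), d=6 → +e4, X_11=(-3, 5, 0, 2)
t=11: X=(-3, 5, 0, 2), d=4 → +e3, X_12=(-3, 5, 1, 2)
t=12: X=(-3, 5, 1, 2), d=5 → -e3, X_13=(-3, 5, 0, 2)
t=13: X=(-3, 5, 0, 2), d=6 → +e4, X_14=(-3, 5, 0, 3)
t=14: X=(-3, 5, 0, 3), d=6 → +e4, X_15=(-3, 5, 0, 4)
t=15: X=(-3, 5, 0, 4), d=2 → +e2, X_16=(-3, 6, 0, 4)
t=16: X=(-3, 6, 0, 4), d=1 → -e1, X_17=(-4, 6, 0, 4)


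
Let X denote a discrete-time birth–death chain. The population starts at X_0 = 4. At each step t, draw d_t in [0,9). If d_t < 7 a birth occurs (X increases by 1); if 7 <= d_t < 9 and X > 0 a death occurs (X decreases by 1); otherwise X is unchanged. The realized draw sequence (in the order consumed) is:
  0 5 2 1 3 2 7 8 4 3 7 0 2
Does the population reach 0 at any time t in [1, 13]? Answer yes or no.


t=0: X=4, d=0 → birth, X_1=5
t=1: X=5, d=5 → birth, X_2=6
t=2: X=6, d=2 → birth, X_3=7
t=3: X=7, d=1 → birth, X_4=8
t=4: X=8, d=3 → birth, X_5=9
t=5: X=9, d=2 → birth, X_6=10
t=6: X=10, d=7 → death, X_7=9
t=7: X=9, d=8 → death, X_8=8
t=8: X=8, d=4 → birth, X_9=9
t=9: X=9, d=3 → birth, X_10=10
t=10: X=10, d=7 → death, X_11=9
t=11: X=9, d=0 → birth, X_12=10
t=12: X=10, d=2 → birth, X_13=11

no


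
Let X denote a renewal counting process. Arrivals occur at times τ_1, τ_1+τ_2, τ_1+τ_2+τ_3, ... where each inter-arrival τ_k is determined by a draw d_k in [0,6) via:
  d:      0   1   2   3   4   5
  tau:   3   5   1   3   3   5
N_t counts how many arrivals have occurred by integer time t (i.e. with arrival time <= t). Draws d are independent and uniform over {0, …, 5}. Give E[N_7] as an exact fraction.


494575/279936

Inter-arrival values over d=0..5: [3, 5, 1, 3, 3, 5]
Each d has probability 1/6, so the pmf of τ is: f(1) = 1/6, f(3) = 1/2, f(5) = 1/3
Renewal equation for m(n) = E[N_n]: condition on τ_1 = k (if k <= n, one arrival plus a fresh copy on the remaining n−k steps): m(n) = F(n) + Σ_{k<=n} f(k)·m(n−k), where F(n) = P(τ <= n) and m(0) = 0
m(1) = F(1) = 1/6
m(2) = F(2) + f(1)·m(1) = 1/6 + 1/6·1/6 = 7/36
m(3) = F(3) + f(1)·m(2) = 2/3 + 1/6·7/36 = 151/216
m(4) = F(4) + f(1)·m(3) + f(3)·m(1) = 2/3 + 1/6·151/216 + 1/2·1/6 = 1123/1296
m(5) = F(5) + f(1)·m(4) + f(3)·m(2) = 1 + 1/6·1123/1296 + 1/2·7/36 = 9655/7776
m(6) = F(6) + f(1)·m(5) + f(3)·m(3) + f(5)·m(1) = 1 + 1/6·9655/7776 + 1/2·151/216 + 1/3·1/6 = 75211/46656
m(7) = F(7) + f(1)·m(6) + f(3)·m(4) + f(5)·m(2) = 1 + 1/6·75211/46656 + 1/2·1123/1296 + 1/3·7/36 = 494575/279936
E[N_7] = m(7) = 494575/279936


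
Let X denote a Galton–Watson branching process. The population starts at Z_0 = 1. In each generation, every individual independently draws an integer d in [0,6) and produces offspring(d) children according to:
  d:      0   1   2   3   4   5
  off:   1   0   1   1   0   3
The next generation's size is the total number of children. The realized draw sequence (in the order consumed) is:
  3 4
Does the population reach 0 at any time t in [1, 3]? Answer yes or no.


yes

gen 0: Z_0=1, draws=[3], offspring=[1], Z_1=1
gen 1: Z_1=1, draws=[4], offspring=[0], Z_2=0
gen 2: Z_2=0, draws=[], offspring=[], Z_3=0


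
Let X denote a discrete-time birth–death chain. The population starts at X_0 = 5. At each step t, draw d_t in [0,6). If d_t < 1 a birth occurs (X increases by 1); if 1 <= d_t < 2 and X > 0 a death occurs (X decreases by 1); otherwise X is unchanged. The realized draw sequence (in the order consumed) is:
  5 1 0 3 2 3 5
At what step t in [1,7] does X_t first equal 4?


t=0: X=5, d=5 → hold, X_1=5
t=1: X=5, d=1 → death, X_2=4
t=2: X=4, d=0 → birth, X_3=5
t=3: X=5, d=3 → hold, X_4=5
t=4: X=5, d=2 → hold, X_5=5
t=5: X=5, d=3 → hold, X_6=5
t=6: X=5, d=5 → hold, X_7=5

2


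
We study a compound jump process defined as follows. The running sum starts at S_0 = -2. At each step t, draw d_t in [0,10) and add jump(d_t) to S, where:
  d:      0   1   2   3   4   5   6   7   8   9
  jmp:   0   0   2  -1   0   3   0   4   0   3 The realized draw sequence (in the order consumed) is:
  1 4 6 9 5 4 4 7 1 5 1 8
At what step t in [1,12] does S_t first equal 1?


t=0: S=-2, d=1, jump=0, S_1=-2
t=1: S=-2, d=4, jump=0, S_2=-2
t=2: S=-2, d=6, jump=0, S_3=-2
t=3: S=-2, d=9, jump=3, S_4=1
t=4: S=1, d=5, jump=3, S_5=4
t=5: S=4, d=4, jump=0, S_6=4
t=6: S=4, d=4, jump=0, S_7=4
t=7: S=4, d=7, jump=4, S_8=8
t=8: S=8, d=1, jump=0, S_9=8
t=9: S=8, d=5, jump=3, S_10=11
t=10: S=11, d=1, jump=0, S_11=11
t=11: S=11, d=8, jump=0, S_12=11

4


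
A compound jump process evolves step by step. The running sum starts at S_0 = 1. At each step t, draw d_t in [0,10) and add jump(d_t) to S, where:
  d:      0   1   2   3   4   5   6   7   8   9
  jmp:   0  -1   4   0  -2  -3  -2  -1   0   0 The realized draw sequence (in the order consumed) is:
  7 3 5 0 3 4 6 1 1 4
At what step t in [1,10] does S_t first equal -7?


7

t=0: S=1, d=7, jump=-1, S_1=0
t=1: S=0, d=3, jump=0, S_2=0
t=2: S=0, d=5, jump=-3, S_3=-3
t=3: S=-3, d=0, jump=0, S_4=-3
t=4: S=-3, d=3, jump=0, S_5=-3
t=5: S=-3, d=4, jump=-2, S_6=-5
t=6: S=-5, d=6, jump=-2, S_7=-7
t=7: S=-7, d=1, jump=-1, S_8=-8
t=8: S=-8, d=1, jump=-1, S_9=-9
t=9: S=-9, d=4, jump=-2, S_10=-11


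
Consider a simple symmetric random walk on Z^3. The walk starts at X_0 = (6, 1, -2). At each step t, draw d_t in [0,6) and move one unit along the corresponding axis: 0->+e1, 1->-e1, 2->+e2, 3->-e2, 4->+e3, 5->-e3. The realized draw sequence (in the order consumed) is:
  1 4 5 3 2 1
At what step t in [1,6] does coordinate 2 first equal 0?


t=0: X=(6, 1, -2), d=1 → -e1, X_1=(5, 1, -2)
t=1: X=(5, 1, -2), d=4 → +e3, X_2=(5, 1, -1)
t=2: X=(5, 1, -1), d=5 → -e3, X_3=(5, 1, -2)
t=3: X=(5, 1, -2), d=3 → -e2, X_4=(5, 0, -2)
t=4: X=(5, 0, -2), d=2 → +e2, X_5=(5, 1, -2)
t=5: X=(5, 1, -2), d=1 → -e1, X_6=(4, 1, -2)

4


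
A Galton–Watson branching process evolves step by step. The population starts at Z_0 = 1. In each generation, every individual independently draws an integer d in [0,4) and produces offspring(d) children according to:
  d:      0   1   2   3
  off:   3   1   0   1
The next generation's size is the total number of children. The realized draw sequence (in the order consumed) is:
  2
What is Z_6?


gen 0: Z_0=1, draws=[2], offspring=[0], Z_1=0
gen 1: Z_1=0, draws=[], offspring=[], Z_2=0
gen 2: Z_2=0, draws=[], offspring=[], Z_3=0
gen 3: Z_3=0, draws=[], offspring=[], Z_4=0
gen 4: Z_4=0, draws=[], offspring=[], Z_5=0
gen 5: Z_5=0, draws=[], offspring=[], Z_6=0

0


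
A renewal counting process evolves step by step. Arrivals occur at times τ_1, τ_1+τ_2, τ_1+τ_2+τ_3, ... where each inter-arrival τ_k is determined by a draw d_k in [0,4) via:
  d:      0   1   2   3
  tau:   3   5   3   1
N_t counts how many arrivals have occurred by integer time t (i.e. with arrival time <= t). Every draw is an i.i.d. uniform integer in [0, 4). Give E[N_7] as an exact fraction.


Inter-arrival values over d=0..3: [3, 5, 3, 1]
Each d has probability 1/4, so the pmf of τ is: f(1) = 1/4, f(3) = 1/2, f(5) = 1/4
Renewal equation for m(n) = E[N_n]: condition on τ_1 = k (if k <= n, one arrival plus a fresh copy on the remaining n−k steps): m(n) = F(n) + Σ_{k<=n} f(k)·m(n−k), where F(n) = P(τ <= n) and m(0) = 0
m(1) = F(1) = 1/4
m(2) = F(2) + f(1)·m(1) = 1/4 + 1/4·1/4 = 5/16
m(3) = F(3) + f(1)·m(2) = 3/4 + 1/4·5/16 = 53/64
m(4) = F(4) + f(1)·m(3) + f(3)·m(1) = 3/4 + 1/4·53/64 + 1/2·1/4 = 277/256
m(5) = F(5) + f(1)·m(4) + f(3)·m(2) = 1 + 1/4·277/256 + 1/2·5/16 = 1461/1024
m(6) = F(6) + f(1)·m(5) + f(3)·m(3) + f(5)·m(1) = 1 + 1/4·1461/1024 + 1/2·53/64 + 1/4·1/4 = 7509/4096
m(7) = F(7) + f(1)·m(6) + f(3)·m(4) + f(5)·m(2) = 1 + 1/4·7509/4096 + 1/2·277/256 + 1/4·5/16 = 34037/16384
E[N_7] = m(7) = 34037/16384

34037/16384


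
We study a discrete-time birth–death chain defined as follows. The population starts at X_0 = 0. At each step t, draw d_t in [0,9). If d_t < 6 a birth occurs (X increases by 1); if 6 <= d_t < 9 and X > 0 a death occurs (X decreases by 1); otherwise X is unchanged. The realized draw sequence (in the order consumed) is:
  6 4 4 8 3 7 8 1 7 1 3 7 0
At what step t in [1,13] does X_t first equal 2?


3

t=0: X=0, d=6 → hold, X_1=0
t=1: X=0, d=4 → birth, X_2=1
t=2: X=1, d=4 → birth, X_3=2
t=3: X=2, d=8 → death, X_4=1
t=4: X=1, d=3 → birth, X_5=2
t=5: X=2, d=7 → death, X_6=1
t=6: X=1, d=8 → death, X_7=0
t=7: X=0, d=1 → birth, X_8=1
t=8: X=1, d=7 → death, X_9=0
t=9: X=0, d=1 → birth, X_10=1
t=10: X=1, d=3 → birth, X_11=2
t=11: X=2, d=7 → death, X_12=1
t=12: X=1, d=0 → birth, X_13=2


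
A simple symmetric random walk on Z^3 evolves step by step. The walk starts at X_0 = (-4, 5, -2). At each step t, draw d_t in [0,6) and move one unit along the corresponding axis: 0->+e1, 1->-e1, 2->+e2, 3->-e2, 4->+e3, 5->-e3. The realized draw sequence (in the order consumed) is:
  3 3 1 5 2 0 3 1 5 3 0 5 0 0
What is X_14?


(-2, 2, -5)

t=0: X=(-4, 5, -2), d=3 → -e2, X_1=(-4, 4, -2)
t=1: X=(-4, 4, -2), d=3 → -e2, X_2=(-4, 3, -2)
t=2: X=(-4, 3, -2), d=1 → -e1, X_3=(-5, 3, -2)
t=3: X=(-5, 3, -2), d=5 → -e3, X_4=(-5, 3, -3)
t=4: X=(-5, 3, -3), d=2 → +e2, X_5=(-5, 4, -3)
t=5: X=(-5, 4, -3), d=0 → +e1, X_6=(-4, 4, -3)
t=6: X=(-4, 4, -3), d=3 → -e2, X_7=(-4, 3, -3)
t=7: X=(-4, 3, -3), d=1 → -e1, X_8=(-5, 3, -3)
t=8: X=(-5, 3, -3), d=5 → -e3, X_9=(-5, 3, -4)
t=9: X=(-5, 3, -4), d=3 → -e2, X_10=(-5, 2, -4)
t=10: X=(-5, 2, -4), d=0 → +e1, X_11=(-4, 2, -4)
t=11: X=(-4, 2, -4), d=5 → -e3, X_12=(-4, 2, -5)
t=12: X=(-4, 2, -5), d=0 → +e1, X_13=(-3, 2, -5)
t=13: X=(-3, 2, -5), d=0 → +e1, X_14=(-2, 2, -5)


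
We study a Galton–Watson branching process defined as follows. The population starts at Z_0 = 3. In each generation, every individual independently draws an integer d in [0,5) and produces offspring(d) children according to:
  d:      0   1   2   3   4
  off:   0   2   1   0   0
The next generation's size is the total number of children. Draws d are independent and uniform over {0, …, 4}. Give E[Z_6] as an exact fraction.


2187/15625

Outcome values over d=0..4: [0, 2, 1, 0, 0]
Σy = 3, Σy² = 5, M = 5
μ = 3/5 = 3/5,  σ² = 5/5 − (3/5)² = 16/25
E[Z_0] = 3
E[Z_1] = 3/5·E[Z_0] = 9/5
E[Z_2] = 3/5·E[Z_1] = 27/25
E[Z_3] = 3/5·E[Z_2] = 81/125
E[Z_4] = 3/5·E[Z_3] = 243/625
E[Z_5] = 3/5·E[Z_4] = 729/3125
E[Z_6] = 3/5·E[Z_5] = 2187/15625


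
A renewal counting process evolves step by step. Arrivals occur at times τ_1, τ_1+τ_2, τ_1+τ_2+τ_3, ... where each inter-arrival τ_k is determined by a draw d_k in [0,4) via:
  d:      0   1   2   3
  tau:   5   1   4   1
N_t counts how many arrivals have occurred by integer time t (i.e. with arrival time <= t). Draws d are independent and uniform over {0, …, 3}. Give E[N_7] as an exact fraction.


319/128

Inter-arrival values over d=0..3: [5, 1, 4, 1]
Each d has probability 1/4, so the pmf of τ is: f(1) = 1/2, f(4) = 1/4, f(5) = 1/4
Renewal equation for m(n) = E[N_n]: condition on τ_1 = k (if k <= n, one arrival plus a fresh copy on the remaining n−k steps): m(n) = F(n) + Σ_{k<=n} f(k)·m(n−k), where F(n) = P(τ <= n) and m(0) = 0
m(1) = F(1) = 1/2
m(2) = F(2) + f(1)·m(1) = 1/2 + 1/2·1/2 = 3/4
m(3) = F(3) + f(1)·m(2) = 1/2 + 1/2·3/4 = 7/8
m(4) = F(4) + f(1)·m(3) = 3/4 + 1/2·7/8 = 19/16
m(5) = F(5) + f(1)·m(4) + f(4)·m(1) = 1 + 1/2·19/16 + 1/4·1/2 = 55/32
m(6) = F(6) + f(1)·m(5) + f(4)·m(2) + f(5)·m(1) = 1 + 1/2·55/32 + 1/4·3/4 + 1/4·1/2 = 139/64
m(7) = F(7) + f(1)·m(6) + f(4)·m(3) + f(5)·m(2) = 1 + 1/2·139/64 + 1/4·7/8 + 1/4·3/4 = 319/128
E[N_7] = m(7) = 319/128


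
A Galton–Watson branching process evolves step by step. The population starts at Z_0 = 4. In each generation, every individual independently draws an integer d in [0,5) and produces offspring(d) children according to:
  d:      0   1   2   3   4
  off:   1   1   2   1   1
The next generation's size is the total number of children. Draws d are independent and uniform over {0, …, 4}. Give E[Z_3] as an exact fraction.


864/125

Outcome values over d=0..4: [1, 1, 2, 1, 1]
Σy = 6, Σy² = 8, M = 5
μ = 6/5 = 6/5,  σ² = 8/5 − (6/5)² = 4/25
E[Z_0] = 4
E[Z_1] = 6/5·E[Z_0] = 24/5
E[Z_2] = 6/5·E[Z_1] = 144/25
E[Z_3] = 6/5·E[Z_2] = 864/125


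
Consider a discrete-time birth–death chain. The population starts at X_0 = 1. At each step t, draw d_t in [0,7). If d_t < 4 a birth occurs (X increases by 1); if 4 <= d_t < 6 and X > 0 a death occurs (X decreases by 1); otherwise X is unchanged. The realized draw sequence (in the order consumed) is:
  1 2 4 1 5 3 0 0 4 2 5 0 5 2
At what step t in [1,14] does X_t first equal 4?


7

t=0: X=1, d=1 → birth, X_1=2
t=1: X=2, d=2 → birth, X_2=3
t=2: X=3, d=4 → death, X_3=2
t=3: X=2, d=1 → birth, X_4=3
t=4: X=3, d=5 → death, X_5=2
t=5: X=2, d=3 → birth, X_6=3
t=6: X=3, d=0 → birth, X_7=4
t=7: X=4, d=0 → birth, X_8=5
t=8: X=5, d=4 → death, X_9=4
t=9: X=4, d=2 → birth, X_10=5
t=10: X=5, d=5 → death, X_11=4
t=11: X=4, d=0 → birth, X_12=5
t=12: X=5, d=5 → death, X_13=4
t=13: X=4, d=2 → birth, X_14=5


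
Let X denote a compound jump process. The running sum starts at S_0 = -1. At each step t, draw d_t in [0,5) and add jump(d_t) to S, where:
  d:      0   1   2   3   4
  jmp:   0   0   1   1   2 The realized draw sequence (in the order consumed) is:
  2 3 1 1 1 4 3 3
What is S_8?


5

t=0: S=-1, d=2, jump=1, S_1=0
t=1: S=0, d=3, jump=1, S_2=1
t=2: S=1, d=1, jump=0, S_3=1
t=3: S=1, d=1, jump=0, S_4=1
t=4: S=1, d=1, jump=0, S_5=1
t=5: S=1, d=4, jump=2, S_6=3
t=6: S=3, d=3, jump=1, S_7=4
t=7: S=4, d=3, jump=1, S_8=5


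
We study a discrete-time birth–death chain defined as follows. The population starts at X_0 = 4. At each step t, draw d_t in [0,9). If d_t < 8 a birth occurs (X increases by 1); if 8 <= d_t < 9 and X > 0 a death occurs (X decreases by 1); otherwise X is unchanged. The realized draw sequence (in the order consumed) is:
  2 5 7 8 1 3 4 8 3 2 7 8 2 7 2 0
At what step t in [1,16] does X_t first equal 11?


t=0: X=4, d=2 → birth, X_1=5
t=1: X=5, d=5 → birth, X_2=6
t=2: X=6, d=7 → birth, X_3=7
t=3: X=7, d=8 → death, X_4=6
t=4: X=6, d=1 → birth, X_5=7
t=5: X=7, d=3 → birth, X_6=8
t=6: X=8, d=4 → birth, X_7=9
t=7: X=9, d=8 → death, X_8=8
t=8: X=8, d=3 → birth, X_9=9
t=9: X=9, d=2 → birth, X_10=10
t=10: X=10, d=7 → birth, X_11=11
t=11: X=11, d=8 → death, X_12=10
t=12: X=10, d=2 → birth, X_13=11
t=13: X=11, d=7 → birth, X_14=12
t=14: X=12, d=2 → birth, X_15=13
t=15: X=13, d=0 → birth, X_16=14

11


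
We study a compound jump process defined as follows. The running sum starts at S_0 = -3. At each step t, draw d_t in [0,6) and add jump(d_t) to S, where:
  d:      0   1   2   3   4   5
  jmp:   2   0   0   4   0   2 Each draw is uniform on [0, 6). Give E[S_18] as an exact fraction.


Outcome values over d=0..5: [2, 0, 0, 4, 0, 2]
Σy = 8, Σy² = 24, M = 6
μ = 8/6 = 4/3,  σ² = 24/6 − (4/3)² = 20/9
E[S_18] = -3 + 18·(4/3) = 21

21


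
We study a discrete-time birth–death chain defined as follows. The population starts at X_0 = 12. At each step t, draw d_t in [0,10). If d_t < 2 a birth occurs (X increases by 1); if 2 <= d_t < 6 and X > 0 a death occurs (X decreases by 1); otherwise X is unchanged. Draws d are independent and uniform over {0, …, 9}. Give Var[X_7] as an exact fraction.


X can drop by at most 1 per step and X_0 = 12 > T = 7, so X_t >= 12 − t >= 5 > 0 for every t <= 7: the floor at 0 (the 'and X > 0' condition) never binds. Hence X_7 = X_0 + Σ_{t<7} Y_t with i.i.d. increments Y_t = y(d_t) ∈ {+1, −1, 0}.
Outcome values over d=0..9: [1, 1, -1, -1, -1, -1, 0, 0, 0, 0]
Σy = -2, Σy² = 6, M = 10
μ = -2/10 = -1/5,  σ² = 6/10 − (-1/5)² = 14/25
Independent increments: Var[X_7] = 7·σ² = 7·(14/25) = 98/25

98/25


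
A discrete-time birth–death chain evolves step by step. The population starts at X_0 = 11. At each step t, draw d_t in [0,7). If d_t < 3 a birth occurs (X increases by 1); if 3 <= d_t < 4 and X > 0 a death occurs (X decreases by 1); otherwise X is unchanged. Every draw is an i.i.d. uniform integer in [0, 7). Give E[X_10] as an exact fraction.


97/7

X can drop by at most 1 per step and X_0 = 11 > T = 10, so X_t >= 11 − t >= 1 > 0 for every t <= 10: the floor at 0 (the 'and X > 0' condition) never binds. Hence X_10 = X_0 + Σ_{t<10} Y_t with i.i.d. increments Y_t = y(d_t) ∈ {+1, −1, 0}.
Outcome values over d=0..6: [1, 1, 1, -1, 0, 0, 0]
Σy = 2, Σy² = 4, M = 7
μ = 2/7 = 2/7,  σ² = 4/7 − (2/7)² = 24/49
E[X_10] = 11 + 10·(2/7) = 97/7
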